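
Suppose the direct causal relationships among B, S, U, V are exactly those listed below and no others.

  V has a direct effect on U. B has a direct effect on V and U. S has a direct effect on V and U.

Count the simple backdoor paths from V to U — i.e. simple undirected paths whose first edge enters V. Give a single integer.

A backdoor path from V to U is any simple undirected path whose first edge points into V (i.e. leaves V via a parent).
Parents of V: {B, S}.
Enumerating:
  P1: V <- S -> U
  P2: V <- B -> U
That exhausts the simple backdoor paths. Count: 2.

2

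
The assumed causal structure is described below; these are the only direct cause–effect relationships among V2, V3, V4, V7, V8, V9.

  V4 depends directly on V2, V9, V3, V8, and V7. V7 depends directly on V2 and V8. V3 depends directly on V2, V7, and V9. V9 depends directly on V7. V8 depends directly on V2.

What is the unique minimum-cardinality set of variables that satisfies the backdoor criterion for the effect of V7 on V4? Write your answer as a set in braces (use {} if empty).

{V2, V8}

Variables eligible for adjustment (non-descendants of V7, excluding V7 and V4): {V2, V8}.
Backdoor paths from V7 to V4:
  P1: V7 <- V2 -> V8 -> V4
  P2: V7 <- V2 -> V3 <- V9 -> V4
  P3: V7 <- V2 -> V3 -> V4
  P4: V7 <- V2 -> V4
  P5: V7 <- V8 <- V2 -> V3 <- V9 -> V4
  P6: V7 <- V8 <- V2 -> V3 -> V4
  P7: V7 <- V8 <- V2 -> V4
  P8: V7 <- V8 -> V4
The empty set is not sufficient: P1 (V7 <- V2 -> V8 -> V4) has no collider blocking it and no conditioned non-collider, so it is open.
Try {V2, V8}:
  P1: blocked at fork node V2 ∈ conditioning set.
  P2: blocked at fork node V2 ∈ conditioning set.
  P3: blocked at fork node V2 ∈ conditioning set.
  P4: blocked at fork node V2 ∈ conditioning set.
  P5: blocked at chain node V8 ∈ conditioning set.
  P6: blocked at chain node V8 ∈ conditioning set.
  P7: blocked at chain node V8 ∈ conditioning set.
  P8: blocked at fork node V8 ∈ conditioning set.
{V2, V8} contains no descendant of V7 and blocks every backdoor path.
Every element of {V2, V8} is needed (dropping V2 leaves P3 open; dropping V8 leaves P8 open), so no proper subset is valid.
Among all size-2 subsets of the eligible variables, only {V2, V8} blocks every backdoor path, so it is the unique smallest valid adjustment set.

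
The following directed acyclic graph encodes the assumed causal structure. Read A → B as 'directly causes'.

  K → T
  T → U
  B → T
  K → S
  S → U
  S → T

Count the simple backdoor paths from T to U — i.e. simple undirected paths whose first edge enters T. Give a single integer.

A backdoor path from T to U is any simple undirected path whose first edge points into T (i.e. leaves T via a parent).
Parents of T: {B, K, S}.
Enumerating:
  P1: T <- K -> S -> U
  P2: T <- S -> U
That exhausts the simple backdoor paths. Count: 2.

2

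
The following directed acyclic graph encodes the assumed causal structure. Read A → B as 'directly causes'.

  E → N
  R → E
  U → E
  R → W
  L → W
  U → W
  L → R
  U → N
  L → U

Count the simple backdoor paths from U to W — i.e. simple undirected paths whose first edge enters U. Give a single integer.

2

A backdoor path from U to W is any simple undirected path whose first edge points into U (i.e. leaves U via a parent).
Parents of U: {L}.
Enumerating:
  P1: U <- L -> R -> W
  P2: U <- L -> W
That exhausts the simple backdoor paths. Count: 2.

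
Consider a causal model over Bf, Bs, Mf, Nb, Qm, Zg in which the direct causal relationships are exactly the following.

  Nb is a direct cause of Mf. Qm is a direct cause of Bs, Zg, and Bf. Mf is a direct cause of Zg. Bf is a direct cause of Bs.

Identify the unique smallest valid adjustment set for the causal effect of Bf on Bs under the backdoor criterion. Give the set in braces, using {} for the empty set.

Variables eligible for adjustment (non-descendants of Bf, excluding Bf and Bs): {Mf, Nb, Qm, Zg}.
Backdoor paths from Bf to Bs:
  P1: Bf <- Qm -> Bs
The empty set is not sufficient: P1 (Bf <- Qm -> Bs) has no collider blocking it and no conditioned non-collider, so it is open.
Try {Qm}:
  P1: blocked at fork node Qm ∈ conditioning set.
{Qm} contains no descendant of Bf and blocks every backdoor path.
No other singleton works — e.g. {Nb} leaves P1 open — so {Qm} is the unique smallest valid adjustment set.

{Qm}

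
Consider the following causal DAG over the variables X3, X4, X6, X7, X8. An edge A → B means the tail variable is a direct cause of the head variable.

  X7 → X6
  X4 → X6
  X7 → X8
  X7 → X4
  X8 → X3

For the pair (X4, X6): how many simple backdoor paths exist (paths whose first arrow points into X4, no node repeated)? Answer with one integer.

A backdoor path from X4 to X6 is any simple undirected path whose first edge points into X4 (i.e. leaves X4 via a parent).
Parents of X4: {X7}.
Enumerating:
  P1: X4 <- X7 -> X6
That exhausts the simple backdoor paths. Count: 1.

1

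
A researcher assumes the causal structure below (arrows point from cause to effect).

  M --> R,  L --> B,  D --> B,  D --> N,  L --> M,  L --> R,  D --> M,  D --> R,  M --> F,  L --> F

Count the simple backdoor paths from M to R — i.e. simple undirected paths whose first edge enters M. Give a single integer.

4

A backdoor path from M to R is any simple undirected path whose first edge points into M (i.e. leaves M via a parent).
Parents of M: {D, L}.
Enumerating:
  P1: M <- D -> B <- L -> R
  P2: M <- D -> R
  P3: M <- L -> B <- D -> R
  P4: M <- L -> R
That exhausts the simple backdoor paths. Count: 4.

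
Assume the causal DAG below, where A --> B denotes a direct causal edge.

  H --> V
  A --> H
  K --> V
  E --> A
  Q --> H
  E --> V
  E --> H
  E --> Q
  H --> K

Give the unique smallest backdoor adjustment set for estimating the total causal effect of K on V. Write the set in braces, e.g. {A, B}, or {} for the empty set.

{H}

Variables eligible for adjustment (non-descendants of K, excluding K and V): {A, E, H, Q}.
Backdoor paths from K to V:
  P1: K <- H <- E -> V
  P2: K <- H <- A <- E -> V
  P3: K <- H <- Q <- E -> V
  P4: K <- H -> V
The empty set is not sufficient: P1 (K <- H <- E -> V) has no collider blocking it and no conditioned non-collider, so it is open.
Try {H}:
  P1: blocked at chain node H ∈ conditioning set.
  P2: blocked at chain node H ∈ conditioning set.
  P3: blocked at chain node H ∈ conditioning set.
  P4: blocked at fork node H ∈ conditioning set.
{H} contains no descendant of K and blocks every backdoor path.
No other singleton works — e.g. {E} leaves P4 open — so {H} is the unique smallest valid adjustment set.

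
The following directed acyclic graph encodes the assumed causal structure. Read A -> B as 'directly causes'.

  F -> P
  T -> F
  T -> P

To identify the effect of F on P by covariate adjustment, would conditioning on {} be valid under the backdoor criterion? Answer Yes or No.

Backdoor paths from F to P (paths whose first edge points into F):
  P1: F <- T -> P
Condition 1 (no descendant of F in the set): holds — descendants of F are {P}; none are in {}.
Condition 2 (every backdoor path blocked by {}):
  P1: open — no interior node is in the conditioning set.
{} does not satisfy the backdoor criterion.

No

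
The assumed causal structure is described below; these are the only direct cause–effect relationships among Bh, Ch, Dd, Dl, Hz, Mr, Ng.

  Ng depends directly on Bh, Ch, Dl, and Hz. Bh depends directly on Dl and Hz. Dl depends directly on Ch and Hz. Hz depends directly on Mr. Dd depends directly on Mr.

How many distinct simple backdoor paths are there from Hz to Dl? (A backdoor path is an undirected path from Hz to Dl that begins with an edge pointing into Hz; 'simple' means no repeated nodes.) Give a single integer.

A backdoor path from Hz to Dl is any simple undirected path whose first edge points into Hz (i.e. leaves Hz via a parent).
Parents of Hz: {Mr}.
No simple path from any parent of Hz reaches Dl without revisiting Hz, so there are no backdoor paths.

0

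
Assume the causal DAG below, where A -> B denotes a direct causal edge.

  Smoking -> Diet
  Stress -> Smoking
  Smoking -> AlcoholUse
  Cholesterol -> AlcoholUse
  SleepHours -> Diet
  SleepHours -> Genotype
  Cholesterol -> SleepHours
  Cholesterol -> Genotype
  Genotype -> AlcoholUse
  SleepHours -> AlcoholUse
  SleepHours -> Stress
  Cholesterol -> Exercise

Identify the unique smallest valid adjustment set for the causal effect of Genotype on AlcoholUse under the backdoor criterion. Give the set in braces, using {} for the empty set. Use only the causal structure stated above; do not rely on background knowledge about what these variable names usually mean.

{Cholesterol, SleepHours}

Variables eligible for adjustment (non-descendants of Genotype, excluding Genotype and AlcoholUse): {Cholesterol, Diet, Exercise, SleepHours, Smoking, Stress}.
Backdoor paths from Genotype to AlcoholUse:
  P1: Genotype <- Cholesterol -> SleepHours -> Stress -> Smoking -> AlcoholUse
  P2: Genotype <- Cholesterol -> SleepHours -> Diet <- Smoking -> AlcoholUse
  P3: Genotype <- Cholesterol -> SleepHours -> AlcoholUse
  P4: Genotype <- Cholesterol -> AlcoholUse
  P5: Genotype <- SleepHours <- Cholesterol -> AlcoholUse
  P6: Genotype <- SleepHours -> Stress -> Smoking -> AlcoholUse
  P7: Genotype <- SleepHours -> Diet <- Smoking -> AlcoholUse
  P8: Genotype <- SleepHours -> AlcoholUse
The empty set is not sufficient: P1 (Genotype <- Cholesterol -> SleepHours -> Stress -> Smoking -> AlcoholUse) has no collider blocking it and no conditioned non-collider, so it is open.
Try {Cholesterol, SleepHours}:
  P1: blocked at fork node Cholesterol ∈ conditioning set.
  P2: blocked at fork node Cholesterol ∈ conditioning set.
  P3: blocked at fork node Cholesterol ∈ conditioning set.
  P4: blocked at fork node Cholesterol ∈ conditioning set.
  P5: blocked at chain node SleepHours ∈ conditioning set.
  P6: blocked at fork node SleepHours ∈ conditioning set.
  P7: blocked at fork node SleepHours ∈ conditioning set.
  P8: blocked at fork node SleepHours ∈ conditioning set.
{Cholesterol, SleepHours} contains no descendant of Genotype and blocks every backdoor path.
Every element of {Cholesterol, SleepHours} is needed (dropping Cholesterol leaves P4 open; dropping SleepHours leaves P6 open), so no proper subset is valid.
Among all size-2 subsets of the eligible variables, only {Cholesterol, SleepHours} blocks every backdoor path, so it is the unique smallest valid adjustment set.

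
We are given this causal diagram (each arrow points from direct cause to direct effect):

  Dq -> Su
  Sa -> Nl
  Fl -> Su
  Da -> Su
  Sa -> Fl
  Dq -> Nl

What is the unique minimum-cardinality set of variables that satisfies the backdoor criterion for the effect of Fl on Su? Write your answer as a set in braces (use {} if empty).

Variables eligible for adjustment (non-descendants of Fl, excluding Fl and Su): {Da, Dq, Nl, Sa}.
Backdoor paths from Fl to Su:
  P1: Fl <- Sa -> Nl <- Dq -> Su
Each backdoor path contains an unconditioned collider, so every path is already blocked with the empty conditioning set:
  P1: blocked at collider Nl (neither it nor any descendant is in the conditioning set).
The empty set is therefore the unique smallest valid set.

{}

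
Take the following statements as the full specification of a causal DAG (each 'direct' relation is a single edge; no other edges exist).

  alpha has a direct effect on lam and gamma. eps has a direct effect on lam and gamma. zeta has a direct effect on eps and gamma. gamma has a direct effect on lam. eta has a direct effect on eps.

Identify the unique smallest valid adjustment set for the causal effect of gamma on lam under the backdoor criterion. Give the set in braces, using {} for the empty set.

Variables eligible for adjustment (non-descendants of gamma, excluding gamma and lam): {alpha, eps, eta, zeta}.
Backdoor paths from gamma to lam:
  P1: gamma <- zeta -> eps -> lam
  P2: gamma <- eps -> lam
  P3: gamma <- alpha -> lam
The empty set is not sufficient: P1 (gamma <- zeta -> eps -> lam) has no collider blocking it and no conditioned non-collider, so it is open.
Try {alpha, eps}:
  P1: blocked at chain node eps ∈ conditioning set.
  P2: blocked at fork node eps ∈ conditioning set.
  P3: blocked at fork node alpha ∈ conditioning set.
{alpha, eps} contains no descendant of gamma and blocks every backdoor path.
Every element of {alpha, eps} is needed (dropping alpha leaves P3 open; dropping eps leaves P1 open), so no proper subset is valid.
Among all size-2 subsets of the eligible variables, only {alpha, eps} blocks every backdoor path, so it is the unique smallest valid adjustment set.

{alpha, eps}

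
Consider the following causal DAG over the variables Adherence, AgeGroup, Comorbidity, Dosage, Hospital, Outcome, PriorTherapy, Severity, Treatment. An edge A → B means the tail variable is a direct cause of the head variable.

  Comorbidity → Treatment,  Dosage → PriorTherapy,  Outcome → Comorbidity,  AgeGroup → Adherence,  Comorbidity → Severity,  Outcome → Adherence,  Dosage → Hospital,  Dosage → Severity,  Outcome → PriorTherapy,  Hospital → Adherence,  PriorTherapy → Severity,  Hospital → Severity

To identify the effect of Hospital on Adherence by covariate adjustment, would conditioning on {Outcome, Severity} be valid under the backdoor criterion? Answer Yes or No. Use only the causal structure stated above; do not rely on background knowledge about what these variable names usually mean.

Backdoor paths from Hospital to Adherence (paths whose first edge points into Hospital):
  P1: Hospital <- Dosage -> PriorTherapy <- Outcome -> Adherence
  P2: Hospital <- Dosage -> PriorTherapy -> Severity <- Comorbidity <- Outcome -> Adherence
  P3: Hospital <- Dosage -> Severity <- Comorbidity <- Outcome -> Adherence
  P4: Hospital <- Dosage -> Severity <- PriorTherapy <- Outcome -> Adherence
Condition 1 (no descendant of Hospital in the set): FAILS — Severity is a descendant of Hospital.
Condition 2 (every backdoor path blocked by {Outcome, Severity}):
  P1: blocked at fork node Outcome ∈ conditioning set.
  P2: blocked at fork node Outcome ∈ conditioning set.
  P3: blocked at fork node Outcome ∈ conditioning set.
  P4: blocked at fork node Outcome ∈ conditioning set.
{Outcome, Severity} does not satisfy the backdoor criterion.

No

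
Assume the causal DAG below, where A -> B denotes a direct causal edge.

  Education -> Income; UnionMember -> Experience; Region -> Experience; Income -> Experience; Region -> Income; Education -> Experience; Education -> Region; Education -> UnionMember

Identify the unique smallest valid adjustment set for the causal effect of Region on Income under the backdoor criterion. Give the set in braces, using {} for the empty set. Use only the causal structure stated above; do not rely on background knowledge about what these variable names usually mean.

{Education}

Variables eligible for adjustment (non-descendants of Region, excluding Region and Income): {Education, UnionMember}.
Backdoor paths from Region to Income:
  P1: Region <- Education -> UnionMember -> Experience <- Income
  P2: Region <- Education -> Income
  P3: Region <- Education -> Experience <- Income
The empty set is not sufficient: P2 (Region <- Education -> Income) has no collider blocking it and no conditioned non-collider, so it is open.
Try {Education}:
  P1: blocked at fork node Education ∈ conditioning set.
  P2: blocked at fork node Education ∈ conditioning set.
  P3: blocked at fork node Education ∈ conditioning set.
{Education} contains no descendant of Region and blocks every backdoor path.
No other singleton works — e.g. {UnionMember} leaves P2 open — so {Education} is the unique smallest valid adjustment set.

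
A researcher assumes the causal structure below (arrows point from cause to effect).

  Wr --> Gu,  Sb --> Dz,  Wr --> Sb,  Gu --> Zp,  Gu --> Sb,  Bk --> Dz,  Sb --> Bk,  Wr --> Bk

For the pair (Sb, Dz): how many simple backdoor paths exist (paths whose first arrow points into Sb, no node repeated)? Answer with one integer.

2

A backdoor path from Sb to Dz is any simple undirected path whose first edge points into Sb (i.e. leaves Sb via a parent).
Parents of Sb: {Gu, Wr}.
Enumerating:
  P1: Sb <- Wr -> Bk -> Dz
  P2: Sb <- Gu <- Wr -> Bk -> Dz
That exhausts the simple backdoor paths. Count: 2.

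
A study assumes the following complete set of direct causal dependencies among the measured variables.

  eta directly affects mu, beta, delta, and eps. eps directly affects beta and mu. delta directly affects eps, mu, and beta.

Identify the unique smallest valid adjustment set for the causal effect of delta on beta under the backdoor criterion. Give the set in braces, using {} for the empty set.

{eta}

Variables eligible for adjustment (non-descendants of delta, excluding delta and beta): {eta}.
Backdoor paths from delta to beta:
  P1: delta <- eta -> eps -> beta
  P2: delta <- eta -> mu <- eps -> beta
  P3: delta <- eta -> beta
The empty set is not sufficient: P1 (delta <- eta -> eps -> beta) has no collider blocking it and no conditioned non-collider, so it is open.
Try {eta}:
  P1: blocked at fork node eta ∈ conditioning set.
  P2: blocked at fork node eta ∈ conditioning set.
  P3: blocked at fork node eta ∈ conditioning set.
{eta} contains no descendant of delta and blocks every backdoor path.
{eta} is the unique smallest valid adjustment set.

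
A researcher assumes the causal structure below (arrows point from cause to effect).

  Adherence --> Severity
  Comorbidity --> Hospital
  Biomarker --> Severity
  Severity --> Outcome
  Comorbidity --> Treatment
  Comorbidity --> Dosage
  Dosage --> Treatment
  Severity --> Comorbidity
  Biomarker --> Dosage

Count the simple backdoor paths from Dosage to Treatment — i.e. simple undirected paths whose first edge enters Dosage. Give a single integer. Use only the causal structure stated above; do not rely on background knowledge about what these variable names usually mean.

A backdoor path from Dosage to Treatment is any simple undirected path whose first edge points into Dosage (i.e. leaves Dosage via a parent).
Parents of Dosage: {Biomarker, Comorbidity}.
Enumerating:
  P1: Dosage <- Biomarker -> Severity -> Comorbidity -> Treatment
  P2: Dosage <- Comorbidity -> Treatment
That exhausts the simple backdoor paths. Count: 2.

2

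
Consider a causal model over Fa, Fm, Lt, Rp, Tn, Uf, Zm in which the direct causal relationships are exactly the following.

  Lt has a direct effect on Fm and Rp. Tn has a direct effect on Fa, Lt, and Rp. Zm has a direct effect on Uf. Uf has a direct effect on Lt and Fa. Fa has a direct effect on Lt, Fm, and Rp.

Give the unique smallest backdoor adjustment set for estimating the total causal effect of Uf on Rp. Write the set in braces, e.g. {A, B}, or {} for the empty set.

Variables eligible for adjustment (non-descendants of Uf, excluding Uf and Rp): {Tn, Zm}.
Backdoor paths from Uf to Rp:
  (none)
With no backdoor paths the empty set already satisfies the criterion, and it is trivially minimal.

{}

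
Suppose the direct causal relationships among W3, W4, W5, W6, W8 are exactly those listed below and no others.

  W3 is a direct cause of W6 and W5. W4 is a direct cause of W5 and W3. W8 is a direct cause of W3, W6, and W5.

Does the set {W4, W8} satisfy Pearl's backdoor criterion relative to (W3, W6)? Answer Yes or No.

Yes

Backdoor paths from W3 to W6 (paths whose first edge points into W3):
  P1: W3 <- W8 -> W6
  P2: W3 <- W4 -> W5 <- W8 -> W6
Condition 1 (no descendant of W3 in the set): holds — descendants of W3 are {W5, W6}; none are in {W4, W8}.
Condition 2 (every backdoor path blocked by {W4, W8}):
  P1: blocked at fork node W8 ∈ conditioning set.
  P2: blocked at fork node W4 ∈ conditioning set.
{W4, W8} satisfies the backdoor criterion.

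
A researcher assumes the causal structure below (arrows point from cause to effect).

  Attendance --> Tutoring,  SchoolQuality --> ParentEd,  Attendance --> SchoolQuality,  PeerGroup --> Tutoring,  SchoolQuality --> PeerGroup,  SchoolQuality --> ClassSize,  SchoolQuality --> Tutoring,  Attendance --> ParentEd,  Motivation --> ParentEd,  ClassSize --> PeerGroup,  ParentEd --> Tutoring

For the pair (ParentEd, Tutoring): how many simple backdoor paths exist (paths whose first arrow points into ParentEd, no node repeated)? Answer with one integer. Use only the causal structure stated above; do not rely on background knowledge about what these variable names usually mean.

8

A backdoor path from ParentEd to Tutoring is any simple undirected path whose first edge points into ParentEd (i.e. leaves ParentEd via a parent).
Parents of ParentEd: {Attendance, Motivation, SchoolQuality}.
Enumerating:
  P1: ParentEd <- Attendance -> SchoolQuality -> ClassSize -> PeerGroup -> Tutoring
  P2: ParentEd <- Attendance -> SchoolQuality -> PeerGroup -> Tutoring
  P3: ParentEd <- Attendance -> SchoolQuality -> Tutoring
  P4: ParentEd <- Attendance -> Tutoring
  P5: ParentEd <- SchoolQuality <- Attendance -> Tutoring
  P6: ParentEd <- SchoolQuality -> ClassSize -> PeerGroup -> Tutoring
  P7: ParentEd <- SchoolQuality -> PeerGroup -> Tutoring
  P8: ParentEd <- SchoolQuality -> Tutoring
That exhausts the simple backdoor paths. Count: 8.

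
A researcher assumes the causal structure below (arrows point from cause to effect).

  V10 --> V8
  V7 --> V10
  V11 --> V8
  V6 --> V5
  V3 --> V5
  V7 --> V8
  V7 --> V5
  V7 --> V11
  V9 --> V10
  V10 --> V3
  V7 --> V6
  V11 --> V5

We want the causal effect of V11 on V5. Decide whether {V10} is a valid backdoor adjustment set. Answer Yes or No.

Backdoor paths from V11 to V5 (paths whose first edge points into V11):
  P1: V11 <- V7 -> V10 -> V3 -> V5
  P2: V11 <- V7 -> V8 <- V10 -> V3 -> V5
  P3: V11 <- V7 -> V6 -> V5
  P4: V11 <- V7 -> V5
Condition 1 (no descendant of V11 in the set): holds — descendants of V11 are {V5, V8}; none are in {V10}.
Condition 2 (every backdoor path blocked by {V10}):
  P1: blocked at chain node V10 ∈ conditioning set.
  P2: blocked at collider V8 (neither it nor any descendant is in the conditioning set).
  P3: open — no interior node is in the conditioning set.
  P4: open — no interior node is in the conditioning set.
{V10} does not satisfy the backdoor criterion.

No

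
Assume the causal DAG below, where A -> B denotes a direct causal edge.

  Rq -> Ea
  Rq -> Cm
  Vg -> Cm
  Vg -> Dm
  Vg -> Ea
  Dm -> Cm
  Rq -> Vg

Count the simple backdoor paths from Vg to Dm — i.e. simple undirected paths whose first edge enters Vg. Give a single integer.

1

A backdoor path from Vg to Dm is any simple undirected path whose first edge points into Vg (i.e. leaves Vg via a parent).
Parents of Vg: {Rq}.
Enumerating:
  P1: Vg <- Rq -> Cm <- Dm
That exhausts the simple backdoor paths. Count: 1.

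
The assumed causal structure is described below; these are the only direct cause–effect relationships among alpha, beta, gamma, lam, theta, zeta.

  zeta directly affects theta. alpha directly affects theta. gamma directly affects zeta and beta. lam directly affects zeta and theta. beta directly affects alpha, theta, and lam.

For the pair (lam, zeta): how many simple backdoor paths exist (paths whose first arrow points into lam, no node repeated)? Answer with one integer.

3

A backdoor path from lam to zeta is any simple undirected path whose first edge points into lam (i.e. leaves lam via a parent).
Parents of lam: {beta}.
Enumerating:
  P1: lam <- beta <- gamma -> zeta
  P2: lam <- beta -> alpha -> theta <- zeta
  P3: lam <- beta -> theta <- zeta
That exhausts the simple backdoor paths. Count: 3.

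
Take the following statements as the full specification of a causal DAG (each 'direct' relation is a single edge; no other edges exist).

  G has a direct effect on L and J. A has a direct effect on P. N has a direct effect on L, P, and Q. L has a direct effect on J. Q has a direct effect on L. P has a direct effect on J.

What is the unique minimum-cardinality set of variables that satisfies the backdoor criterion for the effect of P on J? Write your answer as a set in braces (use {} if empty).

Variables eligible for adjustment (non-descendants of P, excluding P and J): {A, G, L, N, Q}.
Backdoor paths from P to J:
  P1: P <- N -> Q -> L <- G -> J
  P2: P <- N -> Q -> L -> J
  P3: P <- N -> L <- G -> J
  P4: P <- N -> L -> J
The empty set is not sufficient: P2 (P <- N -> Q -> L -> J) has no collider blocking it and no conditioned non-collider, so it is open.
Try {N}:
  P1: blocked at fork node N ∈ conditioning set.
  P2: blocked at fork node N ∈ conditioning set.
  P3: blocked at fork node N ∈ conditioning set.
  P4: blocked at fork node N ∈ conditioning set.
{N} contains no descendant of P and blocks every backdoor path.
No other singleton works — e.g. {G} leaves P2 open — so {N} is the unique smallest valid adjustment set.

{N}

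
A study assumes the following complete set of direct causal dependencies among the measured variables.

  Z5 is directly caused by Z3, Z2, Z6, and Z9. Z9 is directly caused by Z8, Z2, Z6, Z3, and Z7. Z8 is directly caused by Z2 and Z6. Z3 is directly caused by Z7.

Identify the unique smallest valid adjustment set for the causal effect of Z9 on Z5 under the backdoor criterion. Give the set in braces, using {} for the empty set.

{Z2, Z3, Z6}

Variables eligible for adjustment (non-descendants of Z9, excluding Z9 and Z5): {Z2, Z3, Z6, Z7, Z8}.
Backdoor paths from Z9 to Z5:
  P1: Z9 <- Z7 -> Z3 -> Z5
  P2: Z9 <- Z6 -> Z8 <- Z2 -> Z5
  P3: Z9 <- Z6 -> Z5
  P4: Z9 <- Z3 -> Z5
  P5: Z9 <- Z2 -> Z8 <- Z6 -> Z5
  P6: Z9 <- Z2 -> Z5
  P7: Z9 <- Z8 <- Z6 -> Z5
  P8: Z9 <- Z8 <- Z2 -> Z5
The empty set is not sufficient: P1 (Z9 <- Z7 -> Z3 -> Z5) has no collider blocking it and no conditioned non-collider, so it is open.
Try {Z2, Z3, Z6}:
  P1: blocked at chain node Z3 ∈ conditioning set.
  P2: blocked at fork node Z6 ∈ conditioning set.
  P3: blocked at fork node Z6 ∈ conditioning set.
  P4: blocked at fork node Z3 ∈ conditioning set.
  P5: blocked at fork node Z2 ∈ conditioning set.
  P6: blocked at fork node Z2 ∈ conditioning set.
  P7: blocked at fork node Z6 ∈ conditioning set.
  P8: blocked at fork node Z2 ∈ conditioning set.
{Z2, Z3, Z6} contains no descendant of Z9 and blocks every backdoor path.
Every element of {Z2, Z3, Z6} is needed (dropping Z2 leaves P6 open; dropping Z3 leaves P1 open; dropping Z6 leaves P3 open), so no proper subset is valid.
Among all size-3 subsets of the eligible variables, only {Z2, Z3, Z6} blocks every backdoor path, so it is the unique smallest valid adjustment set.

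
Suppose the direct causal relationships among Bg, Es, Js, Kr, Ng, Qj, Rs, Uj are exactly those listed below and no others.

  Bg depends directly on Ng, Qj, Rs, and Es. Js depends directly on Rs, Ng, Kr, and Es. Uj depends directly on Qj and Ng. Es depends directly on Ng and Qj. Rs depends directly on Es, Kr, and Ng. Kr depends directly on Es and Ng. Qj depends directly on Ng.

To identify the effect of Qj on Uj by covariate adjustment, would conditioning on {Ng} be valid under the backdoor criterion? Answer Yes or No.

Backdoor paths from Qj to Uj (paths whose first edge points into Qj):
  P1: Qj <- Ng -> Uj
Condition 1 (no descendant of Qj in the set): holds — descendants of Qj are {Bg, Es, Js, Kr, Rs, Uj}; none are in {Ng}.
Condition 2 (every backdoor path blocked by {Ng}):
  P1: blocked at fork node Ng ∈ conditioning set.
{Ng} satisfies the backdoor criterion.

Yes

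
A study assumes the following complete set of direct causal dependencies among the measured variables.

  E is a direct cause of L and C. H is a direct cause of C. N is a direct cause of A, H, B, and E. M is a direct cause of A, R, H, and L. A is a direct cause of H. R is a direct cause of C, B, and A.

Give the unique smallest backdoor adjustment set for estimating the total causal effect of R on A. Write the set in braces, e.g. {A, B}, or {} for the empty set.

Variables eligible for adjustment (non-descendants of R, excluding R and A): {E, L, M, N}.
Backdoor paths from R to A:
  P1: R <- M -> L <- E <- N -> A
  P2: R <- M -> L <- E <- N -> H <- A
  P3: R <- M -> L <- E -> C <- H <- N -> A
  P4: R <- M -> L <- E -> C <- H <- A
  P5: R <- M -> A
  P6: R <- M -> H <- N -> A
  P7: R <- M -> H <- A
  P8: R <- M -> H -> C <- E <- N -> A
The empty set is not sufficient: P5 (R <- M -> A) has no collider blocking it and no conditioned non-collider, so it is open.
Try {M}:
  P1: blocked at fork node M ∈ conditioning set.
  P2: blocked at fork node M ∈ conditioning set.
  P3: blocked at fork node M ∈ conditioning set.
  P4: blocked at fork node M ∈ conditioning set.
  P5: blocked at fork node M ∈ conditioning set.
  P6: blocked at fork node M ∈ conditioning set.
  P7: blocked at fork node M ∈ conditioning set.
  P8: blocked at fork node M ∈ conditioning set.
{M} contains no descendant of R and blocks every backdoor path.
No other singleton works — e.g. {N} leaves P5 open — so {M} is the unique smallest valid adjustment set.

{M}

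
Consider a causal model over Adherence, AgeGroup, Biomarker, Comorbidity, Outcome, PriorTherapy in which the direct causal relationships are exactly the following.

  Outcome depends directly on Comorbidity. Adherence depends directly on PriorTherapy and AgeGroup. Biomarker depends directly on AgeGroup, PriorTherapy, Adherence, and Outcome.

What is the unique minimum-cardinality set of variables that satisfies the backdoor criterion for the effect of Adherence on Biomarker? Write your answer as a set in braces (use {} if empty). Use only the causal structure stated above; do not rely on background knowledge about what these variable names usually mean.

{AgeGroup, PriorTherapy}

Variables eligible for adjustment (non-descendants of Adherence, excluding Adherence and Biomarker): {AgeGroup, Comorbidity, Outcome, PriorTherapy}.
Backdoor paths from Adherence to Biomarker:
  P1: Adherence <- AgeGroup -> Biomarker
  P2: Adherence <- PriorTherapy -> Biomarker
The empty set is not sufficient: P1 (Adherence <- AgeGroup -> Biomarker) has no collider blocking it and no conditioned non-collider, so it is open.
Try {AgeGroup, PriorTherapy}:
  P1: blocked at fork node AgeGroup ∈ conditioning set.
  P2: blocked at fork node PriorTherapy ∈ conditioning set.
{AgeGroup, PriorTherapy} contains no descendant of Adherence and blocks every backdoor path.
Every element of {AgeGroup, PriorTherapy} is needed (dropping AgeGroup leaves P1 open; dropping PriorTherapy leaves P2 open), so no proper subset is valid.
Among all size-2 subsets of the eligible variables, only {AgeGroup, PriorTherapy} blocks every backdoor path, so it is the unique smallest valid adjustment set.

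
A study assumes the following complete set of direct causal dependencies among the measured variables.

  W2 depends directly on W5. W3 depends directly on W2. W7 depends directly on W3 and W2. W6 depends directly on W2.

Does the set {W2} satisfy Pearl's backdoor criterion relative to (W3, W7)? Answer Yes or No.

Backdoor paths from W3 to W7 (paths whose first edge points into W3):
  P1: W3 <- W2 -> W7
Condition 1 (no descendant of W3 in the set): holds — descendants of W3 are {W7}; none are in {W2}.
Condition 2 (every backdoor path blocked by {W2}):
  P1: blocked at fork node W2 ∈ conditioning set.
{W2} satisfies the backdoor criterion.

Yes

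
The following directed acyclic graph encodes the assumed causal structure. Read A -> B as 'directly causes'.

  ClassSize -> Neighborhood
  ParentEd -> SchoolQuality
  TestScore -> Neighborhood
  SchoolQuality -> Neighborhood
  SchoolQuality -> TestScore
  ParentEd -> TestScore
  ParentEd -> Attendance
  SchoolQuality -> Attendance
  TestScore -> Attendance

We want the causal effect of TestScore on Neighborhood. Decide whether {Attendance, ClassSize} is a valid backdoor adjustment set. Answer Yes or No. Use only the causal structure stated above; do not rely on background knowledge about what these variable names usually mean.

Backdoor paths from TestScore to Neighborhood (paths whose first edge points into TestScore):
  P1: TestScore <- ParentEd -> SchoolQuality -> Neighborhood
  P2: TestScore <- ParentEd -> Attendance <- SchoolQuality -> Neighborhood
  P3: TestScore <- SchoolQuality -> Neighborhood
Condition 1 (no descendant of TestScore in the set): FAILS — Attendance is a descendant of TestScore.
Condition 2 (every backdoor path blocked by {Attendance, ClassSize}):
  P1: open — no interior node is in the conditioning set.
  P2: open — collider(s) Attendance are conditioned on (or have a conditioned descendant) and no non-collider on the path is in the set.
  P3: open — no interior node is in the conditioning set.
{Attendance, ClassSize} does not satisfy the backdoor criterion.

No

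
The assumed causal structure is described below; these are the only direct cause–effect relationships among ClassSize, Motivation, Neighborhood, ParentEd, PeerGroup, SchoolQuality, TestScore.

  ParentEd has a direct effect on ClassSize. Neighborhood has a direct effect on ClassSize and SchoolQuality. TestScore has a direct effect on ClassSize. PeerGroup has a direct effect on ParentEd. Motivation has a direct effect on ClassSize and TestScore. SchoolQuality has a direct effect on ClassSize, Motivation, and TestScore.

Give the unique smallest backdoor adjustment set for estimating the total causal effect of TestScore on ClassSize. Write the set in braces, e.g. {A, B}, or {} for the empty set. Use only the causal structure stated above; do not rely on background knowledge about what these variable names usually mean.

{Motivation, SchoolQuality}

Variables eligible for adjustment (non-descendants of TestScore, excluding TestScore and ClassSize): {Motivation, Neighborhood, ParentEd, PeerGroup, SchoolQuality}.
Backdoor paths from TestScore to ClassSize:
  P1: TestScore <- SchoolQuality <- Neighborhood -> ClassSize
  P2: TestScore <- SchoolQuality -> Motivation -> ClassSize
  P3: TestScore <- SchoolQuality -> ClassSize
  P4: TestScore <- Motivation <- SchoolQuality <- Neighborhood -> ClassSize
  P5: TestScore <- Motivation <- SchoolQuality -> ClassSize
  P6: TestScore <- Motivation -> ClassSize
The empty set is not sufficient: P1 (TestScore <- SchoolQuality <- Neighborhood -> ClassSize) has no collider blocking it and no conditioned non-collider, so it is open.
Try {Motivation, SchoolQuality}:
  P1: blocked at chain node SchoolQuality ∈ conditioning set.
  P2: blocked at fork node SchoolQuality ∈ conditioning set.
  P3: blocked at fork node SchoolQuality ∈ conditioning set.
  P4: blocked at chain node Motivation ∈ conditioning set.
  P5: blocked at chain node Motivation ∈ conditioning set.
  P6: blocked at fork node Motivation ∈ conditioning set.
{Motivation, SchoolQuality} contains no descendant of TestScore and blocks every backdoor path.
Every element of {Motivation, SchoolQuality} is needed (dropping Motivation leaves P6 open; dropping SchoolQuality leaves P1 open), so no proper subset is valid.
Among all size-2 subsets of the eligible variables, only {Motivation, SchoolQuality} blocks every backdoor path, so it is the unique smallest valid adjustment set.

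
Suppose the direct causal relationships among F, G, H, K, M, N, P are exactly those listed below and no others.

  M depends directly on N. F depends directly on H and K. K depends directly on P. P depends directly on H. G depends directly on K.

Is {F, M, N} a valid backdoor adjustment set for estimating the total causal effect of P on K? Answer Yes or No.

No

Backdoor paths from P to K (paths whose first edge points into P):
  P1: P <- H -> F <- K
Condition 1 (no descendant of P in the set): FAILS — F is a descendant of P.
Condition 2 (every backdoor path blocked by {F, M, N}):
  P1: open — collider(s) F are conditioned on (or have a conditioned descendant) and no non-collider on the path is in the set.
{F, M, N} does not satisfy the backdoor criterion.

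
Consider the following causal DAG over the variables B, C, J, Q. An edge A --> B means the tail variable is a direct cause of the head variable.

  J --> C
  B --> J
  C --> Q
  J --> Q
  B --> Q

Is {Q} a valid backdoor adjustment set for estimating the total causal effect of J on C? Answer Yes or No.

Backdoor paths from J to C (paths whose first edge points into J):
  P1: J <- B -> Q <- C
Condition 1 (no descendant of J in the set): FAILS — Q is a descendant of J.
Condition 2 (every backdoor path blocked by {Q}):
  P1: open — collider(s) Q are conditioned on (or have a conditioned descendant) and no non-collider on the path is in the set.
{Q} does not satisfy the backdoor criterion.

No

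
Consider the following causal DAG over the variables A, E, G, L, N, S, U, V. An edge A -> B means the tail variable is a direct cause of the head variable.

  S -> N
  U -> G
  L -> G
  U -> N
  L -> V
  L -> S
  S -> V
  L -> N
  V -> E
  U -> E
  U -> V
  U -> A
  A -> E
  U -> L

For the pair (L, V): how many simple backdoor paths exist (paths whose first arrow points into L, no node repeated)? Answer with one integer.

4

A backdoor path from L to V is any simple undirected path whose first edge points into L (i.e. leaves L via a parent).
Parents of L: {U}.
Enumerating:
  P1: L <- U -> A -> E <- V
  P2: L <- U -> N <- S -> V
  P3: L <- U -> V
  P4: L <- U -> E <- V
That exhausts the simple backdoor paths. Count: 4.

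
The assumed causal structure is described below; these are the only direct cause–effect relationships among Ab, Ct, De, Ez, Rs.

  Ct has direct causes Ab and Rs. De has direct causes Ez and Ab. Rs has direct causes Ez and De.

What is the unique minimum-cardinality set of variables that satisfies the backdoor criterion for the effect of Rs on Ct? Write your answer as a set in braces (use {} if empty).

{Ab}

Variables eligible for adjustment (non-descendants of Rs, excluding Rs and Ct): {Ab, De, Ez}.
Backdoor paths from Rs to Ct:
  P1: Rs <- Ez -> De <- Ab -> Ct
  P2: Rs <- De <- Ab -> Ct
The empty set is not sufficient: P2 (Rs <- De <- Ab -> Ct) has no collider blocking it and no conditioned non-collider, so it is open.
Try {Ab}:
  P1: blocked at collider De (neither it nor any descendant is in the conditioning set).
  P2: blocked at fork node Ab ∈ conditioning set.
{Ab} contains no descendant of Rs and blocks every backdoor path.
No other singleton works — e.g. {Ez} leaves P2 open — so {Ab} is the unique smallest valid adjustment set.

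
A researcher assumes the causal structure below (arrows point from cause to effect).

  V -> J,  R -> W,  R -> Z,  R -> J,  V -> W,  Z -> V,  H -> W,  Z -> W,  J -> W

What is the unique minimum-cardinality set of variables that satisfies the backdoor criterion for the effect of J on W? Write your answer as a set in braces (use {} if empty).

{R, V}

Variables eligible for adjustment (non-descendants of J, excluding J and W): {H, R, V, Z}.
Backdoor paths from J to W:
  P1: J <- R -> Z -> V -> W
  P2: J <- R -> Z -> W
  P3: J <- R -> W
  P4: J <- V <- Z <- R -> W
  P5: J <- V <- Z -> W
  P6: J <- V -> W
The empty set is not sufficient: P1 (J <- R -> Z -> V -> W) has no collider blocking it and no conditioned non-collider, so it is open.
Try {R, V}:
  P1: blocked at fork node R ∈ conditioning set.
  P2: blocked at fork node R ∈ conditioning set.
  P3: blocked at fork node R ∈ conditioning set.
  P4: blocked at chain node V ∈ conditioning set.
  P5: blocked at chain node V ∈ conditioning set.
  P6: blocked at fork node V ∈ conditioning set.
{R, V} contains no descendant of J and blocks every backdoor path.
Every element of {R, V} is needed (dropping R leaves P2 open; dropping V leaves P5 open), so no proper subset is valid.
Among all size-2 subsets of the eligible variables, only {R, V} blocks every backdoor path, so it is the unique smallest valid adjustment set.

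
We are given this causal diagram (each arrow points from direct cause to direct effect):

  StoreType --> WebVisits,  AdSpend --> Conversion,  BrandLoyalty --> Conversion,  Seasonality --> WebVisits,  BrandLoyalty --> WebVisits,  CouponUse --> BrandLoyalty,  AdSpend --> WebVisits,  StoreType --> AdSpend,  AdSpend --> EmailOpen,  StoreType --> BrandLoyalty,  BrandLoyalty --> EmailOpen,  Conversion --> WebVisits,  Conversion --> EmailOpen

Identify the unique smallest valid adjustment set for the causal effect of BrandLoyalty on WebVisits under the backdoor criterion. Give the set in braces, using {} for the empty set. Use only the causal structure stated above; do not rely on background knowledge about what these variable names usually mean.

Variables eligible for adjustment (non-descendants of BrandLoyalty, excluding BrandLoyalty and WebVisits): {AdSpend, CouponUse, Seasonality, StoreType}.
Backdoor paths from BrandLoyalty to WebVisits:
  P1: BrandLoyalty <- StoreType -> AdSpend -> Conversion -> WebVisits
  P2: BrandLoyalty <- StoreType -> AdSpend -> WebVisits
  P3: BrandLoyalty <- StoreType -> AdSpend -> EmailOpen <- Conversion -> WebVisits
  P4: BrandLoyalty <- StoreType -> WebVisits
The empty set is not sufficient: P1 (BrandLoyalty <- StoreType -> AdSpend -> Conversion -> WebVisits) has no collider blocking it and no conditioned non-collider, so it is open.
Try {StoreType}:
  P1: blocked at fork node StoreType ∈ conditioning set.
  P2: blocked at fork node StoreType ∈ conditioning set.
  P3: blocked at fork node StoreType ∈ conditioning set.
  P4: blocked at fork node StoreType ∈ conditioning set.
{StoreType} contains no descendant of BrandLoyalty and blocks every backdoor path.
No other singleton works — e.g. {CouponUse} leaves P1 open — so {StoreType} is the unique smallest valid adjustment set.

{StoreType}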